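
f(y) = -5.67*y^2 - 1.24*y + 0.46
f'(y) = -11.34*y - 1.24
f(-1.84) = -16.45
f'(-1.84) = 19.63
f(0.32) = -0.52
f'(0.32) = -4.87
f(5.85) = -200.84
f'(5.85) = -67.58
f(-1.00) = -3.97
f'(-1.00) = 10.10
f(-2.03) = -20.39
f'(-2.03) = 21.78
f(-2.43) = -30.01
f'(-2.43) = 26.32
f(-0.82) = -2.34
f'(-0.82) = 8.06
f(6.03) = -213.18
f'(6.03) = -69.62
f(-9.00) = -447.65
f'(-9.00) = 100.82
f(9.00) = -469.97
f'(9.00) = -103.30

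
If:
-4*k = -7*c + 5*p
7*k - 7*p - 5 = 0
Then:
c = 9*p/7 + 20/49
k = p + 5/7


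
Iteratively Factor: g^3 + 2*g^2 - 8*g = (g)*(g^2 + 2*g - 8) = g*(g + 4)*(g - 2)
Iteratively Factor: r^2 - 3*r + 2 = (r - 1)*(r - 2)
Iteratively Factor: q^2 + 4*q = (q + 4)*(q)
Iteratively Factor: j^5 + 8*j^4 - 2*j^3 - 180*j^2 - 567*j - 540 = (j + 3)*(j^4 + 5*j^3 - 17*j^2 - 129*j - 180) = (j + 3)^2*(j^3 + 2*j^2 - 23*j - 60) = (j - 5)*(j + 3)^2*(j^2 + 7*j + 12) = (j - 5)*(j + 3)^2*(j + 4)*(j + 3)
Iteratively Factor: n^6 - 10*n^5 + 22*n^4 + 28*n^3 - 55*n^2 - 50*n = (n)*(n^5 - 10*n^4 + 22*n^3 + 28*n^2 - 55*n - 50) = n*(n - 2)*(n^4 - 8*n^3 + 6*n^2 + 40*n + 25) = n*(n - 5)*(n - 2)*(n^3 - 3*n^2 - 9*n - 5) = n*(n - 5)^2*(n - 2)*(n^2 + 2*n + 1) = n*(n - 5)^2*(n - 2)*(n + 1)*(n + 1)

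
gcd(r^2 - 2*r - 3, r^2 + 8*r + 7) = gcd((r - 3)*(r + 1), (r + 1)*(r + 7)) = r + 1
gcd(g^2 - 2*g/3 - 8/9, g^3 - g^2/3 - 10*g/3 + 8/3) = g - 4/3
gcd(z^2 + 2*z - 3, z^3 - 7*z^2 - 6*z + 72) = z + 3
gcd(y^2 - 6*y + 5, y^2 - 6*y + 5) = y^2 - 6*y + 5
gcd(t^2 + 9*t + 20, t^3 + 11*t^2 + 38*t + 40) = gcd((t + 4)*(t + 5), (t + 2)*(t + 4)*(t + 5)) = t^2 + 9*t + 20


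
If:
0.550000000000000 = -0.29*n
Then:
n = -1.90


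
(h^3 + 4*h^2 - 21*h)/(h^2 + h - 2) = h*(h^2 + 4*h - 21)/(h^2 + h - 2)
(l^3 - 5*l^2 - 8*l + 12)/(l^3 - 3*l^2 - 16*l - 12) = (l - 1)/(l + 1)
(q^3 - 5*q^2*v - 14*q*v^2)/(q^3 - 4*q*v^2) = (q - 7*v)/(q - 2*v)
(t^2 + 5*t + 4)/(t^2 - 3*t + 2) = (t^2 + 5*t + 4)/(t^2 - 3*t + 2)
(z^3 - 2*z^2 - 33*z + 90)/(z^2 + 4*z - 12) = (z^2 - 8*z + 15)/(z - 2)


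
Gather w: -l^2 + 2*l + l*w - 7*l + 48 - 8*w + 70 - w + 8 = -l^2 - 5*l + w*(l - 9) + 126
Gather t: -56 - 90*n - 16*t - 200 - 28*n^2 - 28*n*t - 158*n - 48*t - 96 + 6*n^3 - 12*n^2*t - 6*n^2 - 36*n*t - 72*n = 6*n^3 - 34*n^2 - 320*n + t*(-12*n^2 - 64*n - 64) - 352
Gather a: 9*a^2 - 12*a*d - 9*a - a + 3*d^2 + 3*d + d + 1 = 9*a^2 + a*(-12*d - 10) + 3*d^2 + 4*d + 1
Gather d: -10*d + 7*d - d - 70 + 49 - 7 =-4*d - 28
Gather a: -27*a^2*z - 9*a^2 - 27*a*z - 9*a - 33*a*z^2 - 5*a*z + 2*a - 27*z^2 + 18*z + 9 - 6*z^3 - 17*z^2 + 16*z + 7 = a^2*(-27*z - 9) + a*(-33*z^2 - 32*z - 7) - 6*z^3 - 44*z^2 + 34*z + 16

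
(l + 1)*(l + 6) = l^2 + 7*l + 6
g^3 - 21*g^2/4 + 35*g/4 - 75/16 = (g - 5/2)*(g - 3/2)*(g - 5/4)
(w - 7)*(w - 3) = w^2 - 10*w + 21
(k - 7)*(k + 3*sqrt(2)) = k^2 - 7*k + 3*sqrt(2)*k - 21*sqrt(2)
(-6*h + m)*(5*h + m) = -30*h^2 - h*m + m^2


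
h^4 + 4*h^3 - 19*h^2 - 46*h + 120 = (h - 3)*(h - 2)*(h + 4)*(h + 5)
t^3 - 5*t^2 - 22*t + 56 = (t - 7)*(t - 2)*(t + 4)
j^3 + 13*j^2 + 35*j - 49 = (j - 1)*(j + 7)^2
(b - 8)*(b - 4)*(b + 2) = b^3 - 10*b^2 + 8*b + 64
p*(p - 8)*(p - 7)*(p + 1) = p^4 - 14*p^3 + 41*p^2 + 56*p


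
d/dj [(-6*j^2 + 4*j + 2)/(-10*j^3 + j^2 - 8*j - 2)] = 4*(-15*j^4 + 20*j^3 + 26*j^2 + 5*j + 2)/(100*j^6 - 20*j^5 + 161*j^4 + 24*j^3 + 60*j^2 + 32*j + 4)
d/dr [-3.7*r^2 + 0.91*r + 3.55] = 0.91 - 7.4*r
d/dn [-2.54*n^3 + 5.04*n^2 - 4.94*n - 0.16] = -7.62*n^2 + 10.08*n - 4.94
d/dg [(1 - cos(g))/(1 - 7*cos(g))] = -6*sin(g)/(7*cos(g) - 1)^2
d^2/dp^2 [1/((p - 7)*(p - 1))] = 2*((p - 7)^2 + (p - 7)*(p - 1) + (p - 1)^2)/((p - 7)^3*(p - 1)^3)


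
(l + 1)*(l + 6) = l^2 + 7*l + 6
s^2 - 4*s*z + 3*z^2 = (s - 3*z)*(s - z)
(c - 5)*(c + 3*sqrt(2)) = c^2 - 5*c + 3*sqrt(2)*c - 15*sqrt(2)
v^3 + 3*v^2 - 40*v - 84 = (v - 6)*(v + 2)*(v + 7)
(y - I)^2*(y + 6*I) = y^3 + 4*I*y^2 + 11*y - 6*I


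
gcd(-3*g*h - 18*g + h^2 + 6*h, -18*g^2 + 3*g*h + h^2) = 3*g - h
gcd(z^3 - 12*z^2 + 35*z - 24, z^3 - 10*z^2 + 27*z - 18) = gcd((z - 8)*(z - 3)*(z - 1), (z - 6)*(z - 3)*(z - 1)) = z^2 - 4*z + 3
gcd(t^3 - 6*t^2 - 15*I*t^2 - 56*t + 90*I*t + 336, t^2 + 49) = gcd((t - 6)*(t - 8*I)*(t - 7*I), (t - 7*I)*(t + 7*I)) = t - 7*I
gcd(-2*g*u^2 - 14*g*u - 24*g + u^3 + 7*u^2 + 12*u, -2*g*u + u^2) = -2*g + u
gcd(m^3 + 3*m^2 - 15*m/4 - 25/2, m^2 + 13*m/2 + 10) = m + 5/2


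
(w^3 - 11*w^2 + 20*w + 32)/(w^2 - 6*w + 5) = (w^3 - 11*w^2 + 20*w + 32)/(w^2 - 6*w + 5)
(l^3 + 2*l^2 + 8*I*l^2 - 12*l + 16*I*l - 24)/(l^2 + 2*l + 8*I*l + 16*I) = (l^2 + 8*I*l - 12)/(l + 8*I)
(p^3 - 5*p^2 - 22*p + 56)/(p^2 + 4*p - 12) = (p^2 - 3*p - 28)/(p + 6)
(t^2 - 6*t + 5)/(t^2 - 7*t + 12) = (t^2 - 6*t + 5)/(t^2 - 7*t + 12)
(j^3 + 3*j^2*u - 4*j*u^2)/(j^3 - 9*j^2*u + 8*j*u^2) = (-j - 4*u)/(-j + 8*u)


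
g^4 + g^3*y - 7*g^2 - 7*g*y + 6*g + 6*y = (g - 2)*(g - 1)*(g + 3)*(g + y)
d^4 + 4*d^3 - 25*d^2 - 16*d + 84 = (d - 3)*(d - 2)*(d + 2)*(d + 7)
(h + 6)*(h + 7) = h^2 + 13*h + 42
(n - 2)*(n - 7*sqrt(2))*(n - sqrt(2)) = n^3 - 8*sqrt(2)*n^2 - 2*n^2 + 14*n + 16*sqrt(2)*n - 28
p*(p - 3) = p^2 - 3*p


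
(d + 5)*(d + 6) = d^2 + 11*d + 30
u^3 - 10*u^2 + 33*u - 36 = (u - 4)*(u - 3)^2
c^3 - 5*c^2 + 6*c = c*(c - 3)*(c - 2)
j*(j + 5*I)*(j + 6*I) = j^3 + 11*I*j^2 - 30*j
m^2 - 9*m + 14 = (m - 7)*(m - 2)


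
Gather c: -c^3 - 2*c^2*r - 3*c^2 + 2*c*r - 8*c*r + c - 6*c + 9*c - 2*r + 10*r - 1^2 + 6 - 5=-c^3 + c^2*(-2*r - 3) + c*(4 - 6*r) + 8*r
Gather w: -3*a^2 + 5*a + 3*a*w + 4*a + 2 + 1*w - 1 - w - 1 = -3*a^2 + 3*a*w + 9*a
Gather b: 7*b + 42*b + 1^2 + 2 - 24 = 49*b - 21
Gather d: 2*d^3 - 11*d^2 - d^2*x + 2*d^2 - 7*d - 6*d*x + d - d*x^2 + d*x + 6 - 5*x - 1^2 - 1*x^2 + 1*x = 2*d^3 + d^2*(-x - 9) + d*(-x^2 - 5*x - 6) - x^2 - 4*x + 5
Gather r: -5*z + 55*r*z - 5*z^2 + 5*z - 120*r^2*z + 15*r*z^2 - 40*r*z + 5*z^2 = -120*r^2*z + r*(15*z^2 + 15*z)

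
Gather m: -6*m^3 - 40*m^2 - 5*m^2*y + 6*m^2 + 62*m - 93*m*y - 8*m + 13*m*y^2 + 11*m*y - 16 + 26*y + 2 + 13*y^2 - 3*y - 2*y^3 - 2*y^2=-6*m^3 + m^2*(-5*y - 34) + m*(13*y^2 - 82*y + 54) - 2*y^3 + 11*y^2 + 23*y - 14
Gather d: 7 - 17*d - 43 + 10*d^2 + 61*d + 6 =10*d^2 + 44*d - 30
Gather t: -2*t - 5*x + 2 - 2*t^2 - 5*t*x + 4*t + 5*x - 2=-2*t^2 + t*(2 - 5*x)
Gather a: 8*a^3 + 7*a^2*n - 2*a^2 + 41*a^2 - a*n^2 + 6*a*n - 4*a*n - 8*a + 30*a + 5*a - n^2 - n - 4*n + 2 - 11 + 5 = 8*a^3 + a^2*(7*n + 39) + a*(-n^2 + 2*n + 27) - n^2 - 5*n - 4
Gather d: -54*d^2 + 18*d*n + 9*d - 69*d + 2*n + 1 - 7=-54*d^2 + d*(18*n - 60) + 2*n - 6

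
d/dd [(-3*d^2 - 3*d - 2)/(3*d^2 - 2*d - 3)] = 5*(3*d^2 + 6*d + 1)/(9*d^4 - 12*d^3 - 14*d^2 + 12*d + 9)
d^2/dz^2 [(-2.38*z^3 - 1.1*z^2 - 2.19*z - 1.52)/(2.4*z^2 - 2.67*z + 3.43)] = (4.26325641456066e-14*z^4 - 34.075644*z^3 + 132.577668*z^2 - 1.393332*z - 62.641834)/(13.824*z^6 - 46.1376*z^5 + 110.59848*z^4 - 150.910803*z^3 + 158.063661*z^2 - 94.236849*z + 40.353607)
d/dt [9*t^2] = 18*t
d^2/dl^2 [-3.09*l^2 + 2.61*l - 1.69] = -6.18000000000000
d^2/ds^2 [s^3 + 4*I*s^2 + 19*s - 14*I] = 6*s + 8*I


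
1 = 1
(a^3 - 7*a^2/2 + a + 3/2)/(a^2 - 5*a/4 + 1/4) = 2*(2*a^2 - 5*a - 3)/(4*a - 1)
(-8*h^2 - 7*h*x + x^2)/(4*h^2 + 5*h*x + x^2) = (-8*h + x)/(4*h + x)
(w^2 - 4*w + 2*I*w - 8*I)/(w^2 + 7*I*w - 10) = (w - 4)/(w + 5*I)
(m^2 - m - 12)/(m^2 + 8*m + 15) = (m - 4)/(m + 5)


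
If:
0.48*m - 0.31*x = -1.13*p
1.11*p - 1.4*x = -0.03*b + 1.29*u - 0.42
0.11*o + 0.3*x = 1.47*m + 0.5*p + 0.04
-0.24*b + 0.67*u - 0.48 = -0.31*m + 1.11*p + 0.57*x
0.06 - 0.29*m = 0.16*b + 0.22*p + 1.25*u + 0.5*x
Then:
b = 14.9818947525485*x - 2.74254470118546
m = 8.95559596160554*x - 0.658978783316659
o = 100.907461150745*x - 7.1703519627619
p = 0.279920191143359 - 3.52981067395633*x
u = 0.502662845839973 - 3.77413411280238*x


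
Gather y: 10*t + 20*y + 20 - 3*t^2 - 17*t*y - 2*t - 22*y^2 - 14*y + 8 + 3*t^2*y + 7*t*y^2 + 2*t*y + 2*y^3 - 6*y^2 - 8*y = -3*t^2 + 8*t + 2*y^3 + y^2*(7*t - 28) + y*(3*t^2 - 15*t - 2) + 28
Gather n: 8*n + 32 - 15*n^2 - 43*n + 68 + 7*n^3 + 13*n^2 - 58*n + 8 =7*n^3 - 2*n^2 - 93*n + 108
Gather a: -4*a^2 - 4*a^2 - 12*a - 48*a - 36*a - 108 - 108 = -8*a^2 - 96*a - 216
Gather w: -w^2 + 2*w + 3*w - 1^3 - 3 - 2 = -w^2 + 5*w - 6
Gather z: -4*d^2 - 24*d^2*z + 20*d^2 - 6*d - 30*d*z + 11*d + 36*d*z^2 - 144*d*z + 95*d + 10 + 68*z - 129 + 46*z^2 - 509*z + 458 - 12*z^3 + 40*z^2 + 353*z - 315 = 16*d^2 + 100*d - 12*z^3 + z^2*(36*d + 86) + z*(-24*d^2 - 174*d - 88) + 24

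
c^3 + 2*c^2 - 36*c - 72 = (c - 6)*(c + 2)*(c + 6)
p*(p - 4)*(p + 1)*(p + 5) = p^4 + 2*p^3 - 19*p^2 - 20*p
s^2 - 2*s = s*(s - 2)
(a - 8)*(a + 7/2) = a^2 - 9*a/2 - 28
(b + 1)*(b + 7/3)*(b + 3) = b^3 + 19*b^2/3 + 37*b/3 + 7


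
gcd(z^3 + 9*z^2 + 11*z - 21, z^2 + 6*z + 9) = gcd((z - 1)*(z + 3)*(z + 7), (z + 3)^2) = z + 3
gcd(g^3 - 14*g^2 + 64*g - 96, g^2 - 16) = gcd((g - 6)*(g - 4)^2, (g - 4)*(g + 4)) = g - 4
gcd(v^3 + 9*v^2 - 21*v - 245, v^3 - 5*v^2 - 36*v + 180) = v - 5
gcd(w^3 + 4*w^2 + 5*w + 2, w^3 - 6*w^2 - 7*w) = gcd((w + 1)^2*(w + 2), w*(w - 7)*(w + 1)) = w + 1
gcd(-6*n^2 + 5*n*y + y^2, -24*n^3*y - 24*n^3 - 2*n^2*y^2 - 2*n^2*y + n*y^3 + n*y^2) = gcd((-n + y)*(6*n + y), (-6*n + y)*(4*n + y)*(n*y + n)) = 1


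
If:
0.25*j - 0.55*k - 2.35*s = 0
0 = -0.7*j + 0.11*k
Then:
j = -0.723076923076923*s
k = -4.6013986013986*s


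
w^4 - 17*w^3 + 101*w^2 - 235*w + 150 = (w - 6)*(w - 5)^2*(w - 1)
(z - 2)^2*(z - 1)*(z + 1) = z^4 - 4*z^3 + 3*z^2 + 4*z - 4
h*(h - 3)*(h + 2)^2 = h^4 + h^3 - 8*h^2 - 12*h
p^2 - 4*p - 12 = (p - 6)*(p + 2)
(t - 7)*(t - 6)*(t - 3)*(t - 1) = t^4 - 17*t^3 + 97*t^2 - 207*t + 126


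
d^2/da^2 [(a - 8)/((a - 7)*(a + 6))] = 2*(a^3 - 24*a^2 + 150*a - 386)/(a^6 - 3*a^5 - 123*a^4 + 251*a^3 + 5166*a^2 - 5292*a - 74088)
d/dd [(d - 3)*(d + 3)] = 2*d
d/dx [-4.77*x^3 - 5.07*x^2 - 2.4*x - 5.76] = -14.31*x^2 - 10.14*x - 2.4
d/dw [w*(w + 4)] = 2*w + 4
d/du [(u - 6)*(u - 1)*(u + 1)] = 3*u^2 - 12*u - 1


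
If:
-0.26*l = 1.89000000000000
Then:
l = -7.27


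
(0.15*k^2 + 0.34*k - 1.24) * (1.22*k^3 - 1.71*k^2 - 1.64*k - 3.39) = 0.183*k^5 + 0.1583*k^4 - 2.3402*k^3 + 1.0543*k^2 + 0.881*k + 4.2036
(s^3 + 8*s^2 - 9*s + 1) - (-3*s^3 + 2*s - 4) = 4*s^3 + 8*s^2 - 11*s + 5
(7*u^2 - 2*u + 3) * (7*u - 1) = 49*u^3 - 21*u^2 + 23*u - 3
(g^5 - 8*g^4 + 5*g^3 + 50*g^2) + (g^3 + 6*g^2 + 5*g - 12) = g^5 - 8*g^4 + 6*g^3 + 56*g^2 + 5*g - 12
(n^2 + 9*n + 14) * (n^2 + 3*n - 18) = n^4 + 12*n^3 + 23*n^2 - 120*n - 252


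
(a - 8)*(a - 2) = a^2 - 10*a + 16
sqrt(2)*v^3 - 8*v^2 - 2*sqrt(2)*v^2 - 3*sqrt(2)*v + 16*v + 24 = (v - 3)*(v - 4*sqrt(2))*(sqrt(2)*v + sqrt(2))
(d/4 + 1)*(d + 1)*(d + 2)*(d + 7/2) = d^4/4 + 21*d^3/8 + 77*d^2/8 + 57*d/4 + 7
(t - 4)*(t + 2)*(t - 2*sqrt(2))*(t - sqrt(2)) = t^4 - 3*sqrt(2)*t^3 - 2*t^3 - 4*t^2 + 6*sqrt(2)*t^2 - 8*t + 24*sqrt(2)*t - 32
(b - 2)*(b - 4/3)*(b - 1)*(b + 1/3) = b^4 - 4*b^3 + 41*b^2/9 - 2*b/3 - 8/9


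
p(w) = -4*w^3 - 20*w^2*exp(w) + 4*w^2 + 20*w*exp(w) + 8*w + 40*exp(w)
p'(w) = -20*w^2*exp(w) - 12*w^2 - 20*w*exp(w) + 8*w + 60*exp(w) + 8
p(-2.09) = 26.24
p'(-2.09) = -59.35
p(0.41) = 71.24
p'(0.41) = 82.25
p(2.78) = -983.29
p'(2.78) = -2483.06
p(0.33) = 64.72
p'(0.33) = 80.58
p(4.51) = -25398.65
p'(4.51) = -39933.02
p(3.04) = -1807.80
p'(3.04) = -3959.26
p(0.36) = 67.15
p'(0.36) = 81.29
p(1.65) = 102.71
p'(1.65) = -154.40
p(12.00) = -423168697.69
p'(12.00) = -498031285.74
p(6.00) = -226592.12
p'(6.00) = -315050.46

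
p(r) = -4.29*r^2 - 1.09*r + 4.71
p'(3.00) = -26.83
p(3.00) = -37.17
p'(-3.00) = 24.65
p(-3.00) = -30.63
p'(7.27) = -63.47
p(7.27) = -229.95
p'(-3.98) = 33.06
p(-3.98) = -58.91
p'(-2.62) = 21.39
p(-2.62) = -21.88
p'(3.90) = -34.55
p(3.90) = -64.79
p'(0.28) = -3.49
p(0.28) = 4.07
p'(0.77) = -7.70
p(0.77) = 1.33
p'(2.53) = -22.80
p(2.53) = -25.51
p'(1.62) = -14.99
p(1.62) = -8.31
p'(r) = -8.58*r - 1.09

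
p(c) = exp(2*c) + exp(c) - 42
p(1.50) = -17.43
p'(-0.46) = 1.43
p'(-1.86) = 0.20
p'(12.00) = 52978407014.48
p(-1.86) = -41.82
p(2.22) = 51.98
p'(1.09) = 20.67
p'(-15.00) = 0.00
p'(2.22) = 178.76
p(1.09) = -30.18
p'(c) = 2*exp(2*c) + exp(c)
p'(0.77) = 11.49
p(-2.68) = -41.93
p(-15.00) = -42.00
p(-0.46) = -40.97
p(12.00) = 26489284842.63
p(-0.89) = -41.42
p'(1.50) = 44.65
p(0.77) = -35.18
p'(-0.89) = 0.75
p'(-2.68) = 0.08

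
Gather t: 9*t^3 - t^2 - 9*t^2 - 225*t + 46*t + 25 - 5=9*t^3 - 10*t^2 - 179*t + 20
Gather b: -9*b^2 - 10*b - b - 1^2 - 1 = -9*b^2 - 11*b - 2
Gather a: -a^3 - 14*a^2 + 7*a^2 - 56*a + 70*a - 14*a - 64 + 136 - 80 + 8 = -a^3 - 7*a^2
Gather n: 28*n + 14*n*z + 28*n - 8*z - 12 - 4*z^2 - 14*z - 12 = n*(14*z + 56) - 4*z^2 - 22*z - 24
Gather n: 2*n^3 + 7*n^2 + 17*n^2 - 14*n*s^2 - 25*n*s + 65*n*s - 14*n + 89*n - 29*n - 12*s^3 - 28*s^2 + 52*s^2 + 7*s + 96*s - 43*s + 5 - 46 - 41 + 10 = 2*n^3 + 24*n^2 + n*(-14*s^2 + 40*s + 46) - 12*s^3 + 24*s^2 + 60*s - 72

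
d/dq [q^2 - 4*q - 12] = 2*q - 4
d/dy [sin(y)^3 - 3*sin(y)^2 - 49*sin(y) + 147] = (3*sin(y)^2 - 6*sin(y) - 49)*cos(y)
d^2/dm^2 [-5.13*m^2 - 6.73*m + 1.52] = -10.2600000000000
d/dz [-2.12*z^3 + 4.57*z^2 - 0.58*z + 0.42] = -6.36*z^2 + 9.14*z - 0.58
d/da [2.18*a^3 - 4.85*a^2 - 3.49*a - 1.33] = 6.54*a^2 - 9.7*a - 3.49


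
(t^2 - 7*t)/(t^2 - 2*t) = (t - 7)/(t - 2)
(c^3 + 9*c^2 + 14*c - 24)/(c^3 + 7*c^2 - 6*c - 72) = (c - 1)/(c - 3)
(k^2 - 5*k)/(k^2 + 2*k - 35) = k/(k + 7)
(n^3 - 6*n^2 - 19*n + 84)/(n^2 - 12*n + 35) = (n^2 + n - 12)/(n - 5)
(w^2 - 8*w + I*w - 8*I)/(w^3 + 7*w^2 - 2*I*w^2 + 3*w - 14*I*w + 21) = (w - 8)/(w^2 + w*(7 - 3*I) - 21*I)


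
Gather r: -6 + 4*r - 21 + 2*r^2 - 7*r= 2*r^2 - 3*r - 27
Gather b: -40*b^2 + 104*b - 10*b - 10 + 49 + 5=-40*b^2 + 94*b + 44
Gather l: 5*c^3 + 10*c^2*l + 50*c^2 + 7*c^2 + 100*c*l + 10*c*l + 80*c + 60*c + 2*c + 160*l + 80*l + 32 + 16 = 5*c^3 + 57*c^2 + 142*c + l*(10*c^2 + 110*c + 240) + 48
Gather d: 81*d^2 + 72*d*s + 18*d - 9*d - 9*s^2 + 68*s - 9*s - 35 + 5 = 81*d^2 + d*(72*s + 9) - 9*s^2 + 59*s - 30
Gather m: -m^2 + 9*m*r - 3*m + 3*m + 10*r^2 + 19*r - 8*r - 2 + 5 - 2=-m^2 + 9*m*r + 10*r^2 + 11*r + 1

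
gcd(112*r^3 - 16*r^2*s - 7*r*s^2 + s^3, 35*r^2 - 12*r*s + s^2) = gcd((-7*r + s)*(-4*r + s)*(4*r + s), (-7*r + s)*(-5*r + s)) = 7*r - s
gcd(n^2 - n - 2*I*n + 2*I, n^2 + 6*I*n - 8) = 1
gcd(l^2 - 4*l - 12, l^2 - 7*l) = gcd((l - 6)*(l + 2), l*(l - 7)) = 1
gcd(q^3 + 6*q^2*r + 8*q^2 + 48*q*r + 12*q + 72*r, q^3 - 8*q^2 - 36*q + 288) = q + 6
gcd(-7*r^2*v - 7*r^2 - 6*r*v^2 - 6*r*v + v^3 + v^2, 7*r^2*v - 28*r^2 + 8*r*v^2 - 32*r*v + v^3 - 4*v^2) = r + v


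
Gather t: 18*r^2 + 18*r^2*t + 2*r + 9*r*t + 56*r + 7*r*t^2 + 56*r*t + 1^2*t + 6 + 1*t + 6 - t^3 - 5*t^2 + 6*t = 18*r^2 + 58*r - t^3 + t^2*(7*r - 5) + t*(18*r^2 + 65*r + 8) + 12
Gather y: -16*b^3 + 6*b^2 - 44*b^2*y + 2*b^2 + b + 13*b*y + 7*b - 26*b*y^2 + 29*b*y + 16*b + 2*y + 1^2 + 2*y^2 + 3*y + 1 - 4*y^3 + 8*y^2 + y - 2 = -16*b^3 + 8*b^2 + 24*b - 4*y^3 + y^2*(10 - 26*b) + y*(-44*b^2 + 42*b + 6)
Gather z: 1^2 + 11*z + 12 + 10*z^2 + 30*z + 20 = 10*z^2 + 41*z + 33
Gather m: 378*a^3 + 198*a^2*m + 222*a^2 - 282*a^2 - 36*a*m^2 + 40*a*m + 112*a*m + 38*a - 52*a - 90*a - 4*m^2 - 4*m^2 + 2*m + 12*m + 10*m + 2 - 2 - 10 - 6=378*a^3 - 60*a^2 - 104*a + m^2*(-36*a - 8) + m*(198*a^2 + 152*a + 24) - 16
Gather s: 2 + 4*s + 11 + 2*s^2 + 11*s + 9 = 2*s^2 + 15*s + 22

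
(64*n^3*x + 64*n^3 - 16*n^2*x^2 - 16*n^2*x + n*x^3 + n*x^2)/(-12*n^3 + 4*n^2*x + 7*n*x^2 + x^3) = n*(64*n^2*x + 64*n^2 - 16*n*x^2 - 16*n*x + x^3 + x^2)/(-12*n^3 + 4*n^2*x + 7*n*x^2 + x^3)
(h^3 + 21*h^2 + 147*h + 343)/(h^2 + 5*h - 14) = (h^2 + 14*h + 49)/(h - 2)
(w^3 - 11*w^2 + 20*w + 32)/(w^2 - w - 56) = (w^2 - 3*w - 4)/(w + 7)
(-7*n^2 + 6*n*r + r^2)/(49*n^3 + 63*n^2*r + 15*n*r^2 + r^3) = (-n + r)/(7*n^2 + 8*n*r + r^2)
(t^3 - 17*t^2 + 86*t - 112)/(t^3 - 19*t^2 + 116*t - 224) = (t - 2)/(t - 4)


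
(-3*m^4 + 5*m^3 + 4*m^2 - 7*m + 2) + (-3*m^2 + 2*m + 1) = -3*m^4 + 5*m^3 + m^2 - 5*m + 3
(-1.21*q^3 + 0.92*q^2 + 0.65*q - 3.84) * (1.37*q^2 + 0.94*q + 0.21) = -1.6577*q^5 + 0.123*q^4 + 1.5012*q^3 - 4.4566*q^2 - 3.4731*q - 0.8064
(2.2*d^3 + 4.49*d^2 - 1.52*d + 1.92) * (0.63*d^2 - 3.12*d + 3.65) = 1.386*d^5 - 4.0353*d^4 - 6.9364*d^3 + 22.3405*d^2 - 11.5384*d + 7.008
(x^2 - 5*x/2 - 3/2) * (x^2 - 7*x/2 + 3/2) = x^4 - 6*x^3 + 35*x^2/4 + 3*x/2 - 9/4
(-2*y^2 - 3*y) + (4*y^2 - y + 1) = 2*y^2 - 4*y + 1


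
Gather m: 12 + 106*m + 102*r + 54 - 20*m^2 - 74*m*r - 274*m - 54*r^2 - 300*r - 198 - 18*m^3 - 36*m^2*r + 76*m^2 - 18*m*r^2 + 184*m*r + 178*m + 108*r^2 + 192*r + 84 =-18*m^3 + m^2*(56 - 36*r) + m*(-18*r^2 + 110*r + 10) + 54*r^2 - 6*r - 48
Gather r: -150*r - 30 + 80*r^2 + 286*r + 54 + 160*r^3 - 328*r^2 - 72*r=160*r^3 - 248*r^2 + 64*r + 24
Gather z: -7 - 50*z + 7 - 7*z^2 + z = -7*z^2 - 49*z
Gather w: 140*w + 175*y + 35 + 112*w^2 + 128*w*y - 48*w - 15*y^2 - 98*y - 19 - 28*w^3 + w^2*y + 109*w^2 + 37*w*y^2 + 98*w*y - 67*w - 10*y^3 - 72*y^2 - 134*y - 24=-28*w^3 + w^2*(y + 221) + w*(37*y^2 + 226*y + 25) - 10*y^3 - 87*y^2 - 57*y - 8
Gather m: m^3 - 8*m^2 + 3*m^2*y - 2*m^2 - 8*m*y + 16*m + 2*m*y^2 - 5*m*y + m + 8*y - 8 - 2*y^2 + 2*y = m^3 + m^2*(3*y - 10) + m*(2*y^2 - 13*y + 17) - 2*y^2 + 10*y - 8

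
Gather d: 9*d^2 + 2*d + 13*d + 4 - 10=9*d^2 + 15*d - 6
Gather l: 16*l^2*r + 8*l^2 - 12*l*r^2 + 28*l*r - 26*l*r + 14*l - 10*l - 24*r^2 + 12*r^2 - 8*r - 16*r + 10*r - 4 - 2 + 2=l^2*(16*r + 8) + l*(-12*r^2 + 2*r + 4) - 12*r^2 - 14*r - 4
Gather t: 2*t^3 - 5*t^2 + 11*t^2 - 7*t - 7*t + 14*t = 2*t^3 + 6*t^2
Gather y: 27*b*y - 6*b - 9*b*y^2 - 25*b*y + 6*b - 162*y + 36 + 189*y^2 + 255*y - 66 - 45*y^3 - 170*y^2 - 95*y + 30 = -45*y^3 + y^2*(19 - 9*b) + y*(2*b - 2)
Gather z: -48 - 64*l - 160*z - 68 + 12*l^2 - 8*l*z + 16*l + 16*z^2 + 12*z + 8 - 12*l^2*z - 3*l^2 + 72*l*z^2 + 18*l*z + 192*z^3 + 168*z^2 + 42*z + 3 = 9*l^2 - 48*l + 192*z^3 + z^2*(72*l + 184) + z*(-12*l^2 + 10*l - 106) - 105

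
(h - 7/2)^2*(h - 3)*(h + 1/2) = h^4 - 19*h^3/2 + 113*h^2/4 - 161*h/8 - 147/8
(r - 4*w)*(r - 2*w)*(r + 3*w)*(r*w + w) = r^4*w - 3*r^3*w^2 + r^3*w - 10*r^2*w^3 - 3*r^2*w^2 + 24*r*w^4 - 10*r*w^3 + 24*w^4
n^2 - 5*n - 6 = (n - 6)*(n + 1)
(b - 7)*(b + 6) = b^2 - b - 42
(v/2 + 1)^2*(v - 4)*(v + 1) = v^4/4 + v^3/4 - 3*v^2 - 7*v - 4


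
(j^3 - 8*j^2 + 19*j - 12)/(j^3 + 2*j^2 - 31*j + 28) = (j - 3)/(j + 7)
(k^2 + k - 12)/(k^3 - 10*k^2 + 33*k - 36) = (k + 4)/(k^2 - 7*k + 12)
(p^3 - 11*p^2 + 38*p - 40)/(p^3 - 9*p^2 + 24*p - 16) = (p^2 - 7*p + 10)/(p^2 - 5*p + 4)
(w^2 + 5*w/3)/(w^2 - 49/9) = 3*w*(3*w + 5)/(9*w^2 - 49)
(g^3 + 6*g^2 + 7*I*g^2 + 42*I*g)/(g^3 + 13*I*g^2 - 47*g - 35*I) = g*(g + 6)/(g^2 + 6*I*g - 5)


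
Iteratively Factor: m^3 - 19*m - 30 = (m + 3)*(m^2 - 3*m - 10) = (m + 2)*(m + 3)*(m - 5)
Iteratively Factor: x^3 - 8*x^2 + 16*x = (x - 4)*(x^2 - 4*x) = x*(x - 4)*(x - 4)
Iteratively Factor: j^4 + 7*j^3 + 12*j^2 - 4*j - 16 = (j + 2)*(j^3 + 5*j^2 + 2*j - 8) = (j - 1)*(j + 2)*(j^2 + 6*j + 8) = (j - 1)*(j + 2)*(j + 4)*(j + 2)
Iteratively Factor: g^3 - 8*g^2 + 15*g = (g)*(g^2 - 8*g + 15) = g*(g - 3)*(g - 5)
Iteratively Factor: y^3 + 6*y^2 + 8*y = (y)*(y^2 + 6*y + 8) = y*(y + 2)*(y + 4)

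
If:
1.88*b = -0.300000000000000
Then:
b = -0.16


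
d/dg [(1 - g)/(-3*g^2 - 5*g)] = (-3*g^2 + 6*g + 5)/(g^2*(9*g^2 + 30*g + 25))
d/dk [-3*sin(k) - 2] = -3*cos(k)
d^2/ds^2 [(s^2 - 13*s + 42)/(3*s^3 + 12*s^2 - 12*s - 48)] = 2*(s^6 - 39*s^5 + 108*s^4 + 1212*s^3 + 456*s^2 - 2496*s + 4448)/(3*(s^9 + 12*s^8 + 36*s^7 - 80*s^6 - 528*s^5 - 192*s^4 + 2240*s^3 + 2304*s^2 - 3072*s - 4096))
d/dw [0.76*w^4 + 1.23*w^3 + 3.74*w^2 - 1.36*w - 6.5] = 3.04*w^3 + 3.69*w^2 + 7.48*w - 1.36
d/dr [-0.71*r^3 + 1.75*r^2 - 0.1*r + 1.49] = -2.13*r^2 + 3.5*r - 0.1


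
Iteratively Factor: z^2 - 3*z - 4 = (z + 1)*(z - 4)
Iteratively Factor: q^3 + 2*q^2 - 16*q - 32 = (q - 4)*(q^2 + 6*q + 8) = (q - 4)*(q + 4)*(q + 2)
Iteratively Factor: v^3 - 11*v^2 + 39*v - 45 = (v - 3)*(v^2 - 8*v + 15) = (v - 3)^2*(v - 5)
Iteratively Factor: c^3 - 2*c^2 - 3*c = (c + 1)*(c^2 - 3*c) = (c - 3)*(c + 1)*(c)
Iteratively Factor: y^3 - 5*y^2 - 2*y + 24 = (y - 4)*(y^2 - y - 6) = (y - 4)*(y + 2)*(y - 3)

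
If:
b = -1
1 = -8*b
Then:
No Solution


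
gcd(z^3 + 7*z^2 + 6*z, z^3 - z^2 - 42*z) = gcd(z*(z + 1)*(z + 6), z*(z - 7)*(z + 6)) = z^2 + 6*z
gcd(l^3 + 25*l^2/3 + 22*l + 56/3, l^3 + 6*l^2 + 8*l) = l^2 + 6*l + 8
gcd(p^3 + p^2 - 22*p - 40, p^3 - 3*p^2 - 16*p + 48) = p + 4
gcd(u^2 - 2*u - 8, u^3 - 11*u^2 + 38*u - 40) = u - 4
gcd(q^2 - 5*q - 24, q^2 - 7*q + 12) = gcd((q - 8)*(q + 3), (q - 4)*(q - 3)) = 1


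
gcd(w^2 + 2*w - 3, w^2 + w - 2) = w - 1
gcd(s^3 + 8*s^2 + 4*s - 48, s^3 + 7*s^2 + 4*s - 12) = s + 6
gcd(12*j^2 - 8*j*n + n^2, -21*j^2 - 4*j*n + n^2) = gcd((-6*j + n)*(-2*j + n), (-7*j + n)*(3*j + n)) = 1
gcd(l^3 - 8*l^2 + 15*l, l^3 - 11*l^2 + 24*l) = l^2 - 3*l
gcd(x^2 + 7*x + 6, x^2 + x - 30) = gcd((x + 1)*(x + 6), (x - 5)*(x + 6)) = x + 6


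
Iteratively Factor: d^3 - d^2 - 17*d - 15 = (d + 3)*(d^2 - 4*d - 5) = (d - 5)*(d + 3)*(d + 1)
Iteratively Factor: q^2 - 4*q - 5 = (q + 1)*(q - 5)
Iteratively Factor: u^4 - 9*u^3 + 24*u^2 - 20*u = (u - 5)*(u^3 - 4*u^2 + 4*u) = (u - 5)*(u - 2)*(u^2 - 2*u) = u*(u - 5)*(u - 2)*(u - 2)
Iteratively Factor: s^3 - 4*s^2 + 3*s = (s)*(s^2 - 4*s + 3) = s*(s - 1)*(s - 3)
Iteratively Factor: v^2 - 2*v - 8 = (v + 2)*(v - 4)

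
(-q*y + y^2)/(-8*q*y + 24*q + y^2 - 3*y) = y*(q - y)/(8*q*y - 24*q - y^2 + 3*y)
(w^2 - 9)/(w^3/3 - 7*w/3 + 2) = 3*(w - 3)/(w^2 - 3*w + 2)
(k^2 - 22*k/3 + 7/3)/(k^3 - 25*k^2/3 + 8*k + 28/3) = (3*k - 1)/(3*k^2 - 4*k - 4)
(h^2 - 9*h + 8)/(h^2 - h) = (h - 8)/h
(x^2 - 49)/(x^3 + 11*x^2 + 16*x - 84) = (x - 7)/(x^2 + 4*x - 12)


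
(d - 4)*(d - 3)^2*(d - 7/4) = d^4 - 47*d^3/4 + 101*d^2/2 - 375*d/4 + 63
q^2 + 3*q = q*(q + 3)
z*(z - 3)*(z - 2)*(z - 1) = z^4 - 6*z^3 + 11*z^2 - 6*z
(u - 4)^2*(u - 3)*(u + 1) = u^4 - 10*u^3 + 29*u^2 - 8*u - 48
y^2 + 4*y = y*(y + 4)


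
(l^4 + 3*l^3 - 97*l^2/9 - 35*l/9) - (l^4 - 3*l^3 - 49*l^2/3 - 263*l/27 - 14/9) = 6*l^3 + 50*l^2/9 + 158*l/27 + 14/9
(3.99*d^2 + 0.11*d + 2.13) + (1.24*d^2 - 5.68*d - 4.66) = 5.23*d^2 - 5.57*d - 2.53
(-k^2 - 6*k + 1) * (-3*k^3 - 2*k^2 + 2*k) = 3*k^5 + 20*k^4 + 7*k^3 - 14*k^2 + 2*k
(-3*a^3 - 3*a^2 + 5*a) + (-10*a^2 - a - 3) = -3*a^3 - 13*a^2 + 4*a - 3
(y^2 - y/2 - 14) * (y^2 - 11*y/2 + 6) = y^4 - 6*y^3 - 21*y^2/4 + 74*y - 84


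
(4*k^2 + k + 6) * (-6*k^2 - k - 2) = -24*k^4 - 10*k^3 - 45*k^2 - 8*k - 12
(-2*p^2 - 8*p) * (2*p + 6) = -4*p^3 - 28*p^2 - 48*p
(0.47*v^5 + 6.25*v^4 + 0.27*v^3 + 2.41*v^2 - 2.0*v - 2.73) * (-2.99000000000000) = -1.4053*v^5 - 18.6875*v^4 - 0.8073*v^3 - 7.2059*v^2 + 5.98*v + 8.1627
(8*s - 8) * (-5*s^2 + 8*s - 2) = -40*s^3 + 104*s^2 - 80*s + 16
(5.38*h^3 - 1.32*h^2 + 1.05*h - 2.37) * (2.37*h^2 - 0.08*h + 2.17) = 12.7506*h^5 - 3.5588*h^4 + 14.2687*h^3 - 8.5653*h^2 + 2.4681*h - 5.1429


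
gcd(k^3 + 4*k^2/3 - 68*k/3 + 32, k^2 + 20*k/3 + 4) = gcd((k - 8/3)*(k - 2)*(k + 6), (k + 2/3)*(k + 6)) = k + 6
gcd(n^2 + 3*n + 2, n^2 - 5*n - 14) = n + 2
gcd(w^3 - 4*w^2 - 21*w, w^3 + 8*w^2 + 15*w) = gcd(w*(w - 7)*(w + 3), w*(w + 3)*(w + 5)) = w^2 + 3*w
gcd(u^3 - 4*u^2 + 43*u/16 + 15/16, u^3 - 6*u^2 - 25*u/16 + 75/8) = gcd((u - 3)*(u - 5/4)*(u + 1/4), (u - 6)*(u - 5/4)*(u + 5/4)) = u - 5/4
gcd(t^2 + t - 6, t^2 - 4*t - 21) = t + 3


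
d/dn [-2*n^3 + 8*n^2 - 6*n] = -6*n^2 + 16*n - 6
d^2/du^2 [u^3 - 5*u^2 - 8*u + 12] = 6*u - 10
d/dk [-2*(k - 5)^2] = 20 - 4*k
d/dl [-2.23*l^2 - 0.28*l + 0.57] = -4.46*l - 0.28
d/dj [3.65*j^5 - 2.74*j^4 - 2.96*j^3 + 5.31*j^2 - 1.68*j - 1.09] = 18.25*j^4 - 10.96*j^3 - 8.88*j^2 + 10.62*j - 1.68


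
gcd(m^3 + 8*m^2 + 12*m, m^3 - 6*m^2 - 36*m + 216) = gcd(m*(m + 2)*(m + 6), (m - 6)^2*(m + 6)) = m + 6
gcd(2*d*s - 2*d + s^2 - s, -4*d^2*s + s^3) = 2*d + s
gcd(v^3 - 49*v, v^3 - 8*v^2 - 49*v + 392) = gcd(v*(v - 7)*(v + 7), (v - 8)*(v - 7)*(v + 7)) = v^2 - 49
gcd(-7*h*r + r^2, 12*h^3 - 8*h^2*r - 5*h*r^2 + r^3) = 1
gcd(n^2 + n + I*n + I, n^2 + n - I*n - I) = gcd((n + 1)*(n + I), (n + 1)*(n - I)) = n + 1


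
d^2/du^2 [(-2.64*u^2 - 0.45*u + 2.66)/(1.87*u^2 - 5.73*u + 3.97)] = (-59.7229380000001*u^3 + 173.4051*u^2 - 150.968466*u + 31.485038)/(6.539203*u^6 - 60.111711*u^5 + 225.840648*u^4 - 443.366199*u^3 + 479.458488*u^2 - 270.929871*u + 62.570773)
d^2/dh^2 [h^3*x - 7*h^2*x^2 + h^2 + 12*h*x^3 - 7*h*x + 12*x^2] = 6*h*x - 14*x^2 + 2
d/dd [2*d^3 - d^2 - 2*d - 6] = 6*d^2 - 2*d - 2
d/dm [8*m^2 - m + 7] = 16*m - 1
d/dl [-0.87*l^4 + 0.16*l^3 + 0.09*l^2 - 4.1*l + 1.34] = -3.48*l^3 + 0.48*l^2 + 0.18*l - 4.1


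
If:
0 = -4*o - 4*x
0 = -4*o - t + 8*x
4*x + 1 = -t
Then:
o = 1/16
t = -3/4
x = -1/16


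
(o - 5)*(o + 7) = o^2 + 2*o - 35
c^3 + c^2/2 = c^2*(c + 1/2)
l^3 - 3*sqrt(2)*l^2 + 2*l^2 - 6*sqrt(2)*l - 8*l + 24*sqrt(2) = (l - 2)*(l + 4)*(l - 3*sqrt(2))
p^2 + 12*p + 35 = (p + 5)*(p + 7)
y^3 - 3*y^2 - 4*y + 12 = (y - 3)*(y - 2)*(y + 2)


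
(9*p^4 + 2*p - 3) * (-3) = -27*p^4 - 6*p + 9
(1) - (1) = 0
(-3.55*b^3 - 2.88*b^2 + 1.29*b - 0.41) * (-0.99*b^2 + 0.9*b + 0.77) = 3.5145*b^5 - 0.3438*b^4 - 6.6026*b^3 - 0.6507*b^2 + 0.6243*b - 0.3157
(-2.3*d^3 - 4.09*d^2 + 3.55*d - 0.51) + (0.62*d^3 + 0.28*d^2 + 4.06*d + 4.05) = -1.68*d^3 - 3.81*d^2 + 7.61*d + 3.54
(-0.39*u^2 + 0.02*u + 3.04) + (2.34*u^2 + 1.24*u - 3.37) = 1.95*u^2 + 1.26*u - 0.33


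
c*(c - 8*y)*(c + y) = c^3 - 7*c^2*y - 8*c*y^2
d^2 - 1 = (d - 1)*(d + 1)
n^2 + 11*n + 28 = (n + 4)*(n + 7)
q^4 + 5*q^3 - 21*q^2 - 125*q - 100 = (q - 5)*(q + 1)*(q + 4)*(q + 5)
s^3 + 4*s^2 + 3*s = s*(s + 1)*(s + 3)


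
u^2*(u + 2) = u^3 + 2*u^2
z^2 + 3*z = z*(z + 3)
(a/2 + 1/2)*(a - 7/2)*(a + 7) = a^3/2 + 9*a^2/4 - 21*a/2 - 49/4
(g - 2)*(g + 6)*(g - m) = g^3 - g^2*m + 4*g^2 - 4*g*m - 12*g + 12*m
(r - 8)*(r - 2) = r^2 - 10*r + 16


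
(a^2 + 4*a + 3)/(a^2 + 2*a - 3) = (a + 1)/(a - 1)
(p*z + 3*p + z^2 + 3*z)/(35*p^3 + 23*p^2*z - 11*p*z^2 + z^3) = (z + 3)/(35*p^2 - 12*p*z + z^2)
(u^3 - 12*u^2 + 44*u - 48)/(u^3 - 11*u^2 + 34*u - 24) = (u - 2)/(u - 1)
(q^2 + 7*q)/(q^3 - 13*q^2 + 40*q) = (q + 7)/(q^2 - 13*q + 40)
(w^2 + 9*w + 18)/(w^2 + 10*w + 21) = (w + 6)/(w + 7)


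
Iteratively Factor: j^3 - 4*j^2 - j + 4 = (j + 1)*(j^2 - 5*j + 4) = (j - 1)*(j + 1)*(j - 4)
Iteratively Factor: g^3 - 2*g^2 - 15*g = (g)*(g^2 - 2*g - 15) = g*(g - 5)*(g + 3)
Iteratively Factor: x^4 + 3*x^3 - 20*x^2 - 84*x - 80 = (x + 2)*(x^3 + x^2 - 22*x - 40) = (x - 5)*(x + 2)*(x^2 + 6*x + 8) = (x - 5)*(x + 2)^2*(x + 4)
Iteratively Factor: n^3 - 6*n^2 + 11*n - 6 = (n - 2)*(n^2 - 4*n + 3) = (n - 3)*(n - 2)*(n - 1)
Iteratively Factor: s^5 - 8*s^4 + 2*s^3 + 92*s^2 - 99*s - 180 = (s - 5)*(s^4 - 3*s^3 - 13*s^2 + 27*s + 36) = (s - 5)*(s + 1)*(s^3 - 4*s^2 - 9*s + 36) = (s - 5)*(s - 4)*(s + 1)*(s^2 - 9) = (s - 5)*(s - 4)*(s - 3)*(s + 1)*(s + 3)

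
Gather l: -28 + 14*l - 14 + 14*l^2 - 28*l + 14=14*l^2 - 14*l - 28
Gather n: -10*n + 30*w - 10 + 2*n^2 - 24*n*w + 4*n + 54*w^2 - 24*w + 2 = 2*n^2 + n*(-24*w - 6) + 54*w^2 + 6*w - 8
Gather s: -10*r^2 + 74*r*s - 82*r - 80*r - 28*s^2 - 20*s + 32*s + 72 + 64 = -10*r^2 - 162*r - 28*s^2 + s*(74*r + 12) + 136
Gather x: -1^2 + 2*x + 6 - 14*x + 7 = 12 - 12*x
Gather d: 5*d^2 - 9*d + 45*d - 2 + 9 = 5*d^2 + 36*d + 7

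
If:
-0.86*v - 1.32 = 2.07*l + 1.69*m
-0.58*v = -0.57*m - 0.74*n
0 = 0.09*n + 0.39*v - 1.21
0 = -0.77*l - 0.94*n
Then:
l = -2.14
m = 0.47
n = 1.75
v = 2.70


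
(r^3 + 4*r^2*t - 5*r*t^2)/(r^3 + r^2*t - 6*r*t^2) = (r^2 + 4*r*t - 5*t^2)/(r^2 + r*t - 6*t^2)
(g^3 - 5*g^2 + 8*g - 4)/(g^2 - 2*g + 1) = (g^2 - 4*g + 4)/(g - 1)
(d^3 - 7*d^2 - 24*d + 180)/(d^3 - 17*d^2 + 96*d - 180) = (d + 5)/(d - 5)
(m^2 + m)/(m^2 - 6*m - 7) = m/(m - 7)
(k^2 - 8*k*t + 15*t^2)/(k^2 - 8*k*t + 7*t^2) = (k^2 - 8*k*t + 15*t^2)/(k^2 - 8*k*t + 7*t^2)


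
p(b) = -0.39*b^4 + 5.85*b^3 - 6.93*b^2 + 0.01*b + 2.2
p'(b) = -1.56*b^3 + 17.55*b^2 - 13.86*b + 0.01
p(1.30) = 2.24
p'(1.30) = 8.22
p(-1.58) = -40.62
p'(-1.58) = 71.87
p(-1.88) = -66.06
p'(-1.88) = 98.46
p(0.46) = 1.29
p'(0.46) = -2.80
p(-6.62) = -2747.78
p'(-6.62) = 1313.46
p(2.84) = 54.96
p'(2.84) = 66.47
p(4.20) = 192.06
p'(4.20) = 135.80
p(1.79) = 9.56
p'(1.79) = 22.49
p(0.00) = 2.20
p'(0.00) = 0.01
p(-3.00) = -249.74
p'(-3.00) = 241.66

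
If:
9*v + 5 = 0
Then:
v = -5/9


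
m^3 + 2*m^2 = m^2*(m + 2)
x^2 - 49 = (x - 7)*(x + 7)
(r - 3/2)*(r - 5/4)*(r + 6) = r^3 + 13*r^2/4 - 117*r/8 + 45/4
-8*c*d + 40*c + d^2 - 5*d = (-8*c + d)*(d - 5)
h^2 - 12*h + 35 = (h - 7)*(h - 5)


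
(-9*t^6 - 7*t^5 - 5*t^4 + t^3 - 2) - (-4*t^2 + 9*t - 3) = -9*t^6 - 7*t^5 - 5*t^4 + t^3 + 4*t^2 - 9*t + 1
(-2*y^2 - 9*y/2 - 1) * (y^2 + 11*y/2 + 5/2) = -2*y^4 - 31*y^3/2 - 123*y^2/4 - 67*y/4 - 5/2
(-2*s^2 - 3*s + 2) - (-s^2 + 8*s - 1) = -s^2 - 11*s + 3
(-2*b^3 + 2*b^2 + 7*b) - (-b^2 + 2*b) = -2*b^3 + 3*b^2 + 5*b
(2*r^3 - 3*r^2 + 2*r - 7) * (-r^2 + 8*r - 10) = -2*r^5 + 19*r^4 - 46*r^3 + 53*r^2 - 76*r + 70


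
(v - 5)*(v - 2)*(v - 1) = v^3 - 8*v^2 + 17*v - 10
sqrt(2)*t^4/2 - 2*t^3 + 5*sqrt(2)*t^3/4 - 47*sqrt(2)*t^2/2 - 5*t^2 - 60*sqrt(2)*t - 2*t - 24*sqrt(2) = (t + 1/2)*(t - 6*sqrt(2))*(t + 4*sqrt(2))*(sqrt(2)*t/2 + sqrt(2))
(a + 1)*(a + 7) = a^2 + 8*a + 7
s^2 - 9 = (s - 3)*(s + 3)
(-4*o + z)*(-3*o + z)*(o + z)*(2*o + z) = 24*o^4 + 22*o^3*z - 7*o^2*z^2 - 4*o*z^3 + z^4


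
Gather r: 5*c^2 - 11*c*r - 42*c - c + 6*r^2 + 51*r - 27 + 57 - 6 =5*c^2 - 43*c + 6*r^2 + r*(51 - 11*c) + 24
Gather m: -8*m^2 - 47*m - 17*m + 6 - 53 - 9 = -8*m^2 - 64*m - 56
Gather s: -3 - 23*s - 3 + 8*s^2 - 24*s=8*s^2 - 47*s - 6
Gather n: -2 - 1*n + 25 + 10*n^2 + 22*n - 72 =10*n^2 + 21*n - 49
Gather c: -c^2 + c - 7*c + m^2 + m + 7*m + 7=-c^2 - 6*c + m^2 + 8*m + 7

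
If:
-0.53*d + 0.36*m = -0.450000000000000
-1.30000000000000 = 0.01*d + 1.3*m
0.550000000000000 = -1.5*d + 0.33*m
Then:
No Solution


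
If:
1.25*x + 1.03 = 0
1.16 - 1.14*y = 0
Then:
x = -0.82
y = 1.02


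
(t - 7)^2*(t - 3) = t^3 - 17*t^2 + 91*t - 147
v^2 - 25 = (v - 5)*(v + 5)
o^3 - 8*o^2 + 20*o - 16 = (o - 4)*(o - 2)^2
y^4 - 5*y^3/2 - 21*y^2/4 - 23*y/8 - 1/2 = (y - 4)*(y + 1/2)^3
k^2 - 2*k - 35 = (k - 7)*(k + 5)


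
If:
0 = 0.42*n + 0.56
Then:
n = -1.33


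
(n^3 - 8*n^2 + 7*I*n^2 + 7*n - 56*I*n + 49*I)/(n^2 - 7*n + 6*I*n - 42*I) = (n^2 + n*(-1 + 7*I) - 7*I)/(n + 6*I)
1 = 1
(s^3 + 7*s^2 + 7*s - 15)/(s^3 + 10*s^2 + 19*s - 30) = (s + 3)/(s + 6)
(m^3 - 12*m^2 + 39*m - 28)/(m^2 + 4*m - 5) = (m^2 - 11*m + 28)/(m + 5)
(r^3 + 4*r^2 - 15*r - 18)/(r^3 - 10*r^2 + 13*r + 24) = (r + 6)/(r - 8)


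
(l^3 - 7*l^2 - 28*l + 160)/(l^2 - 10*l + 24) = (l^2 - 3*l - 40)/(l - 6)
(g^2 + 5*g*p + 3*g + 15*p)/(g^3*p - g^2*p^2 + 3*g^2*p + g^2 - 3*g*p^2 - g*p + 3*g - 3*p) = (-g - 5*p)/(-g^2*p + g*p^2 - g + p)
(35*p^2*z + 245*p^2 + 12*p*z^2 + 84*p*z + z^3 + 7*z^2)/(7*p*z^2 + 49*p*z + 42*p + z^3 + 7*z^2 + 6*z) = (5*p*z + 35*p + z^2 + 7*z)/(z^2 + 7*z + 6)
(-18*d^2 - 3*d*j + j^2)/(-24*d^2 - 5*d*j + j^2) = (6*d - j)/(8*d - j)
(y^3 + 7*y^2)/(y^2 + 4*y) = y*(y + 7)/(y + 4)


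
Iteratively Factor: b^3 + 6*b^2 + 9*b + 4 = (b + 1)*(b^2 + 5*b + 4) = (b + 1)^2*(b + 4)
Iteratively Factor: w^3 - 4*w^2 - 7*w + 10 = (w - 1)*(w^2 - 3*w - 10) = (w - 1)*(w + 2)*(w - 5)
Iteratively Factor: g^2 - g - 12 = (g + 3)*(g - 4)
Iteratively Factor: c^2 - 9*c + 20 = (c - 5)*(c - 4)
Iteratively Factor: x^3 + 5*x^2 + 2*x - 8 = (x + 2)*(x^2 + 3*x - 4) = (x - 1)*(x + 2)*(x + 4)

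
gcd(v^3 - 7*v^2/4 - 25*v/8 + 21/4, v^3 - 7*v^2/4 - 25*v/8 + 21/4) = v^3 - 7*v^2/4 - 25*v/8 + 21/4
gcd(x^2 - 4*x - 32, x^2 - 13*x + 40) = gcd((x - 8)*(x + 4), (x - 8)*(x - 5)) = x - 8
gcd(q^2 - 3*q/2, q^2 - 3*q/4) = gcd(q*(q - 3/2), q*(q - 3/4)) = q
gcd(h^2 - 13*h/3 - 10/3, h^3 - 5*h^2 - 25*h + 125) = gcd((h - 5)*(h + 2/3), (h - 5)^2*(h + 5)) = h - 5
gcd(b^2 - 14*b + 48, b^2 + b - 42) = b - 6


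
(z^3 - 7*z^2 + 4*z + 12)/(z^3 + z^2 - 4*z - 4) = (z - 6)/(z + 2)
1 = 1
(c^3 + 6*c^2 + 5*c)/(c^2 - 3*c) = (c^2 + 6*c + 5)/(c - 3)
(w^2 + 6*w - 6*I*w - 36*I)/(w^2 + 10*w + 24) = (w - 6*I)/(w + 4)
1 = 1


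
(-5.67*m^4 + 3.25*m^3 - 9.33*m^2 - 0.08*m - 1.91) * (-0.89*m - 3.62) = 5.0463*m^5 + 17.6329*m^4 - 3.4613*m^3 + 33.8458*m^2 + 1.9895*m + 6.9142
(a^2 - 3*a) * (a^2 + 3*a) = a^4 - 9*a^2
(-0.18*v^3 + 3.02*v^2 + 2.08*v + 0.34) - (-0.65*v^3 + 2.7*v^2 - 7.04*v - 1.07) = 0.47*v^3 + 0.32*v^2 + 9.12*v + 1.41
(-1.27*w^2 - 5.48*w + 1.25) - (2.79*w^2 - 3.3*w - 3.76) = -4.06*w^2 - 2.18*w + 5.01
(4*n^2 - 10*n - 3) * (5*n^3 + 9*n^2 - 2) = 20*n^5 - 14*n^4 - 105*n^3 - 35*n^2 + 20*n + 6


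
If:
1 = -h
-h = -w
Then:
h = -1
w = -1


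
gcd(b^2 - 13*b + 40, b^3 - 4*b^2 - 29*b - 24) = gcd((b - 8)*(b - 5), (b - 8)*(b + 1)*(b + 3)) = b - 8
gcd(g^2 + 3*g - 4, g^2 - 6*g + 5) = g - 1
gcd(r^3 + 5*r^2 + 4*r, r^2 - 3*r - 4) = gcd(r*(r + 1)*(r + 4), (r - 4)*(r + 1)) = r + 1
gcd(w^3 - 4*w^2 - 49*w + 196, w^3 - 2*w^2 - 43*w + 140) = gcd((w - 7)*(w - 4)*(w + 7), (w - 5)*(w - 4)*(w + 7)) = w^2 + 3*w - 28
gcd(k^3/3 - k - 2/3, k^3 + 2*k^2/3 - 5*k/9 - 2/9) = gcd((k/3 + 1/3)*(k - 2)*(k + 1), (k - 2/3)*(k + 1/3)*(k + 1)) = k + 1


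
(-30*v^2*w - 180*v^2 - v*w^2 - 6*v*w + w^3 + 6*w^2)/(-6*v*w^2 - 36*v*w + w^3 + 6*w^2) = (5*v + w)/w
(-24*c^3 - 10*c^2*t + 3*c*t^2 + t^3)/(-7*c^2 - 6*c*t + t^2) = (24*c^3 + 10*c^2*t - 3*c*t^2 - t^3)/(7*c^2 + 6*c*t - t^2)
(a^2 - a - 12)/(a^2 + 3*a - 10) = (a^2 - a - 12)/(a^2 + 3*a - 10)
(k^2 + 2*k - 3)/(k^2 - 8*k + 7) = (k + 3)/(k - 7)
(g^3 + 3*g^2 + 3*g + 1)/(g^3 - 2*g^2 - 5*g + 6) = (g^3 + 3*g^2 + 3*g + 1)/(g^3 - 2*g^2 - 5*g + 6)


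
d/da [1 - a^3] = -3*a^2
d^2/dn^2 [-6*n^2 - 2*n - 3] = -12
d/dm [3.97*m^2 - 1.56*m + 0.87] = 7.94*m - 1.56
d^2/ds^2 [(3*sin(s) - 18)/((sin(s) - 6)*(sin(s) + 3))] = 3*(3*sin(s) + cos(s)^2 + 1)/(sin(s) + 3)^3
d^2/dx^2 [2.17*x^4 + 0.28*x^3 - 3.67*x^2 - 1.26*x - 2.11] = 26.04*x^2 + 1.68*x - 7.34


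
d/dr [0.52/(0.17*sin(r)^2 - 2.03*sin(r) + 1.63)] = (1.0556 - 0.1768*sin(r))*cos(r)/(0.17*sin(r)^2 - 2.03*sin(r) + 1.63)^2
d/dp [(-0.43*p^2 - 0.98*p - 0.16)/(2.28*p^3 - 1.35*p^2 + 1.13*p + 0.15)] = (0.9804*p^4 + 4.4688*p^3 - 0.7145*p^2 - 0.561*p + 0.0338)/(5.1984*p^6 - 6.156*p^5 + 6.9753*p^4 - 2.367*p^3 + 0.8719*p^2 + 0.339*p + 0.0225)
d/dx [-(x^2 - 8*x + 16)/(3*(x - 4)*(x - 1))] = -1/(x^2 - 2*x + 1)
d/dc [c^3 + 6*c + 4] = 3*c^2 + 6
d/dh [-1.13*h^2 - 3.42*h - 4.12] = -2.26*h - 3.42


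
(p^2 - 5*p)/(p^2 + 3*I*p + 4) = p*(p - 5)/(p^2 + 3*I*p + 4)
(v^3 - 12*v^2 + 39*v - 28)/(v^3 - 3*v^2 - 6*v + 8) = (v - 7)/(v + 2)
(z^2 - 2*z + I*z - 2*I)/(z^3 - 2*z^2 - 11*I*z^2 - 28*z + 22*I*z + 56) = (z + I)/(z^2 - 11*I*z - 28)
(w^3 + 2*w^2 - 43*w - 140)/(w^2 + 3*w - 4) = (w^2 - 2*w - 35)/(w - 1)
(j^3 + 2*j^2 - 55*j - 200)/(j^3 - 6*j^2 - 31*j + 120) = (j + 5)/(j - 3)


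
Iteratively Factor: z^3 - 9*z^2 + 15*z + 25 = (z - 5)*(z^2 - 4*z - 5) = (z - 5)*(z + 1)*(z - 5)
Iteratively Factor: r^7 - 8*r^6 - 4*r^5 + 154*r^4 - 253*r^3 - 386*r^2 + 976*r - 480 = (r - 5)*(r^6 - 3*r^5 - 19*r^4 + 59*r^3 + 42*r^2 - 176*r + 96) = (r - 5)*(r + 4)*(r^5 - 7*r^4 + 9*r^3 + 23*r^2 - 50*r + 24) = (r - 5)*(r - 1)*(r + 4)*(r^4 - 6*r^3 + 3*r^2 + 26*r - 24) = (r - 5)*(r - 1)^2*(r + 4)*(r^3 - 5*r^2 - 2*r + 24) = (r - 5)*(r - 3)*(r - 1)^2*(r + 4)*(r^2 - 2*r - 8) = (r - 5)*(r - 3)*(r - 1)^2*(r + 2)*(r + 4)*(r - 4)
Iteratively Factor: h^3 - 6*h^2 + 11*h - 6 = (h - 2)*(h^2 - 4*h + 3) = (h - 2)*(h - 1)*(h - 3)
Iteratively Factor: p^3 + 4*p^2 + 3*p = (p)*(p^2 + 4*p + 3) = p*(p + 1)*(p + 3)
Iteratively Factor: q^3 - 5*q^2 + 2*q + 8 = (q - 2)*(q^2 - 3*q - 4) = (q - 4)*(q - 2)*(q + 1)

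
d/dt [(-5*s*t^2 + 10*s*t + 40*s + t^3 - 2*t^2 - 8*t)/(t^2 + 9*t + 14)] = (-55*s + t^2 + 14*t - 28)/(t^2 + 14*t + 49)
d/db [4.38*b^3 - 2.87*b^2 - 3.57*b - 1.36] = 13.14*b^2 - 5.74*b - 3.57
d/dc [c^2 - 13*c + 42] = 2*c - 13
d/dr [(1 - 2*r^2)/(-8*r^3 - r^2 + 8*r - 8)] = 2*(-8*r^4 + 4*r^2 + 17*r - 4)/(64*r^6 + 16*r^5 - 127*r^4 + 112*r^3 + 80*r^2 - 128*r + 64)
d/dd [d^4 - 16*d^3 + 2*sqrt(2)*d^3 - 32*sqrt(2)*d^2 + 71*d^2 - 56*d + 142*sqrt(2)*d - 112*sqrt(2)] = 4*d^3 - 48*d^2 + 6*sqrt(2)*d^2 - 64*sqrt(2)*d + 142*d - 56 + 142*sqrt(2)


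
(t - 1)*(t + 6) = t^2 + 5*t - 6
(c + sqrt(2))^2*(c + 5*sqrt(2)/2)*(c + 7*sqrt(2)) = c^4 + 23*sqrt(2)*c^3/2 + 75*c^2 + 89*sqrt(2)*c + 70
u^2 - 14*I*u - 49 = (u - 7*I)^2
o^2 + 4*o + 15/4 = (o + 3/2)*(o + 5/2)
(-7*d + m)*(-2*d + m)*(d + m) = 14*d^3 + 5*d^2*m - 8*d*m^2 + m^3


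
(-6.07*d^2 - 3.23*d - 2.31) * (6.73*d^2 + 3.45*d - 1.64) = -40.8511*d^4 - 42.6794*d^3 - 16.735*d^2 - 2.6723*d + 3.7884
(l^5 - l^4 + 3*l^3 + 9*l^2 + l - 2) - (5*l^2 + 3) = l^5 - l^4 + 3*l^3 + 4*l^2 + l - 5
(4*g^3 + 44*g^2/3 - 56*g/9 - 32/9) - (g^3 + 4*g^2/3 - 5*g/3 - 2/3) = 3*g^3 + 40*g^2/3 - 41*g/9 - 26/9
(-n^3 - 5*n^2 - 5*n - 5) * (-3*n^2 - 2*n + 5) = 3*n^5 + 17*n^4 + 20*n^3 - 15*n - 25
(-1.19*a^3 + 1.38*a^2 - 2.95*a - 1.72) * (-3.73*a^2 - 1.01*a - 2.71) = 4.4387*a^5 - 3.9455*a^4 + 12.8346*a^3 + 5.6553*a^2 + 9.7317*a + 4.6612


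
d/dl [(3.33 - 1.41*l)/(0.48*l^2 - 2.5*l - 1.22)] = (0.6768*l^2 - 3.1968*l + 10.0452)/(0.2304*l^4 - 2.4*l^3 + 5.0788*l^2 + 6.1*l + 1.4884)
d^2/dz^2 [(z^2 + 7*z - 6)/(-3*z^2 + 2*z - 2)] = 2*(-69*z^3 + 180*z^2 + 18*z - 44)/(27*z^6 - 54*z^5 + 90*z^4 - 80*z^3 + 60*z^2 - 24*z + 8)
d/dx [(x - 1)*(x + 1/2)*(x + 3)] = 3*x^2 + 5*x - 2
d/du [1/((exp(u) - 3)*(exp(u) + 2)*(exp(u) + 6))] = (-3*exp(2*u) - 10*exp(u) + 12)*exp(u)/(exp(6*u) + 10*exp(5*u) + exp(4*u) - 192*exp(3*u) - 216*exp(2*u) + 864*exp(u) + 1296)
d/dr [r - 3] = 1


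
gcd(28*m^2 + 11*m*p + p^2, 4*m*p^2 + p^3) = 4*m + p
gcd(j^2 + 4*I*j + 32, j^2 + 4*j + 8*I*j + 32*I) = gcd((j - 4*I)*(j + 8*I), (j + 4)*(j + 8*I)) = j + 8*I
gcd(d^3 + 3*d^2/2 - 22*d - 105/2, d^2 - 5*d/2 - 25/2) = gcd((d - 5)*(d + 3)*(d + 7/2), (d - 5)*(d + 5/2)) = d - 5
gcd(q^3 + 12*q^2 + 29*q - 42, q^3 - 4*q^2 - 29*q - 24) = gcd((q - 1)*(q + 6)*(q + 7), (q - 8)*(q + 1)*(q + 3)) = 1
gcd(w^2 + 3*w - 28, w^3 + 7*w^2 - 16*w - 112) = w^2 + 3*w - 28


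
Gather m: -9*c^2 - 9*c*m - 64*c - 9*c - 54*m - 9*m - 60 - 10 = -9*c^2 - 73*c + m*(-9*c - 63) - 70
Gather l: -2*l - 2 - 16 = -2*l - 18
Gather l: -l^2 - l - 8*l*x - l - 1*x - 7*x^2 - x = -l^2 + l*(-8*x - 2) - 7*x^2 - 2*x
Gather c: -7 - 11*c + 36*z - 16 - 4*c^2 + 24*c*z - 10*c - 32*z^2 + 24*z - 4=-4*c^2 + c*(24*z - 21) - 32*z^2 + 60*z - 27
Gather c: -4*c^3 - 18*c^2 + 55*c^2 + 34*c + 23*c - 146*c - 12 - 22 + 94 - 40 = -4*c^3 + 37*c^2 - 89*c + 20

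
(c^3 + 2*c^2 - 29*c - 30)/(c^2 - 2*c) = (c^3 + 2*c^2 - 29*c - 30)/(c*(c - 2))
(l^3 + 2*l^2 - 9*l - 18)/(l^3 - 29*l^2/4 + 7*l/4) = 4*(l^3 + 2*l^2 - 9*l - 18)/(l*(4*l^2 - 29*l + 7))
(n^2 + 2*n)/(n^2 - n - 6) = n/(n - 3)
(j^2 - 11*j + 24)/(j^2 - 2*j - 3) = (j - 8)/(j + 1)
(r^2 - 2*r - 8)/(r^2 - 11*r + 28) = (r + 2)/(r - 7)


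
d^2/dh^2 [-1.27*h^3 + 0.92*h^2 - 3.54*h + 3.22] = 1.84 - 7.62*h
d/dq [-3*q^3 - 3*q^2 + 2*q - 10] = -9*q^2 - 6*q + 2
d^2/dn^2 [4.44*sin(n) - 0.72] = -4.44*sin(n)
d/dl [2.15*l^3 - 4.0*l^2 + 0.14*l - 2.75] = 6.45*l^2 - 8.0*l + 0.14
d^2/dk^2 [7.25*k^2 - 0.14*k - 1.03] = 14.5000000000000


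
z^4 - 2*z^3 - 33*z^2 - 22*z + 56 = (z - 7)*(z - 1)*(z + 2)*(z + 4)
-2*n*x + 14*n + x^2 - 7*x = (-2*n + x)*(x - 7)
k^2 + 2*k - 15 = (k - 3)*(k + 5)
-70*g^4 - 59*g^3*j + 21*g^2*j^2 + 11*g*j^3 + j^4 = (-2*g + j)*(g + j)*(5*g + j)*(7*g + j)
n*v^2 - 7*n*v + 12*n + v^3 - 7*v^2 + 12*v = (n + v)*(v - 4)*(v - 3)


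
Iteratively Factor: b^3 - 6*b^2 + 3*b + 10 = (b - 5)*(b^2 - b - 2) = (b - 5)*(b + 1)*(b - 2)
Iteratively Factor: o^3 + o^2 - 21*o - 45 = (o - 5)*(o^2 + 6*o + 9) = (o - 5)*(o + 3)*(o + 3)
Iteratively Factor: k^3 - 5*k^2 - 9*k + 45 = (k - 5)*(k^2 - 9) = (k - 5)*(k - 3)*(k + 3)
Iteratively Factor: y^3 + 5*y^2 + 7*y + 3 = (y + 3)*(y^2 + 2*y + 1) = (y + 1)*(y + 3)*(y + 1)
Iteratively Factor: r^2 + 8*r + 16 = (r + 4)*(r + 4)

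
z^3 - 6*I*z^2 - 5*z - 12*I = (z - 4*I)*(z - 3*I)*(z + I)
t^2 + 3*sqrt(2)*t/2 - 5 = (t - sqrt(2))*(t + 5*sqrt(2)/2)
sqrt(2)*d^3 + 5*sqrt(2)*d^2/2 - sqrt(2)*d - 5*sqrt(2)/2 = (d - 1)*(d + 5/2)*(sqrt(2)*d + sqrt(2))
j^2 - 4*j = j*(j - 4)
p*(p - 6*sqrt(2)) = p^2 - 6*sqrt(2)*p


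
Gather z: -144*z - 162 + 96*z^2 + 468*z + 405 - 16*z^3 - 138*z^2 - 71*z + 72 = -16*z^3 - 42*z^2 + 253*z + 315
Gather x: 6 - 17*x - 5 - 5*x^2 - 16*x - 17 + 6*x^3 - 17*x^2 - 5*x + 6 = 6*x^3 - 22*x^2 - 38*x - 10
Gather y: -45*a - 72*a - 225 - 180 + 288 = -117*a - 117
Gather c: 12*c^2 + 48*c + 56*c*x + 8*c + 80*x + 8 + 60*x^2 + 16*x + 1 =12*c^2 + c*(56*x + 56) + 60*x^2 + 96*x + 9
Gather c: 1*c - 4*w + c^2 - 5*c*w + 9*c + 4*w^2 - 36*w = c^2 + c*(10 - 5*w) + 4*w^2 - 40*w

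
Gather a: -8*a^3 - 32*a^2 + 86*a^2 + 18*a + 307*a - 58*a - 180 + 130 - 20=-8*a^3 + 54*a^2 + 267*a - 70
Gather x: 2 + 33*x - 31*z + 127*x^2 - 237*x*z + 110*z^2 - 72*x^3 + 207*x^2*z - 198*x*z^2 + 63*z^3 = -72*x^3 + x^2*(207*z + 127) + x*(-198*z^2 - 237*z + 33) + 63*z^3 + 110*z^2 - 31*z + 2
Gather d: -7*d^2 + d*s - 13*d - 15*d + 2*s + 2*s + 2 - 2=-7*d^2 + d*(s - 28) + 4*s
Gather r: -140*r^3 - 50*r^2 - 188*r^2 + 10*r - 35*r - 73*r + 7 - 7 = -140*r^3 - 238*r^2 - 98*r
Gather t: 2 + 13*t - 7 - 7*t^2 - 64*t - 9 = -7*t^2 - 51*t - 14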